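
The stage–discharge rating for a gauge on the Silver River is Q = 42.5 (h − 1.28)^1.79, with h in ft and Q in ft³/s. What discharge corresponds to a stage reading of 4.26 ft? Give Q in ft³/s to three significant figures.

Q = 42.5 × (4.26 − 1.28)^1.79 = 42.5 × 2.98^1.79 = 300.1 ft³/s

300 ft³/s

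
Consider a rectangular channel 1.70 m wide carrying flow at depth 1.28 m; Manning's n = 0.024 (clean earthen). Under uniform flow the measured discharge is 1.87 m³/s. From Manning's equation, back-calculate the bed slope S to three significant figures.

A = b·y = 1.70 × 1.28 = 2.176 m²
P = b + 2y = 1.70 + 2×1.28 = 4.260 m
R = A/P = 2.176/4.260 = 0.5108 m
S = (Q·n / (1·A·R^(2/3)))² = (1.87×0.024 / (1×2.176×0.6390))² = 0.001042

0.00104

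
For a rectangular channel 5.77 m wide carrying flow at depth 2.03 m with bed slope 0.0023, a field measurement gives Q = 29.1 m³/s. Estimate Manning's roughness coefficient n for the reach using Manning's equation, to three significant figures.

A = b·y = 5.77 × 2.03 = 11.71 m²
P = b + 2y = 5.77 + 2×2.03 = 9.830 m
R = A/P = 11.71/9.830 = 1.192 m
n = (1/Q)·A·R^(2/3)·S^(1/2) = (1/29.1) × 11.71 × 1.124 × 0.04796 = 0.02170

0.0217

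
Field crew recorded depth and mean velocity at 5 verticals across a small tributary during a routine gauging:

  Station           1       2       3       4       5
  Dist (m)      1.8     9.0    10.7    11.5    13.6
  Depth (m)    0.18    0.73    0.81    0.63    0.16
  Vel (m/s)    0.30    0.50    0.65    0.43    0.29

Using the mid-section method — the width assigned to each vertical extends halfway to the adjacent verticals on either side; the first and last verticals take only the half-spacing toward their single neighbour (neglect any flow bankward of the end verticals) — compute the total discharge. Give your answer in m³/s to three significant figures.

w_1 = (9.0 − 1.8)/2 = 3.6 m; q_1 = 0.30 × 0.18 × 3.6 = 0.1944 m³/s
w_2 = (10.7 − 1.8)/2 = 4.45 m; q_2 = 0.50 × 0.73 × 4.45 = 1.624 m³/s
w_3 = (11.5 − 9.0)/2 = 1.25 m; q_3 = 0.65 × 0.81 × 1.25 = 0.6581 m³/s
w_4 = (13.6 − 10.7)/2 = 1.45 m; q_4 = 0.43 × 0.63 × 1.45 = 0.3928 m³/s
w_5 = (13.6 − 11.5)/2 = 1.05 m; q_5 = 0.29 × 0.16 × 1.05 = 0.04872 m³/s
Q = Σ qᵢ = 2.918 m³/s

2.92 m³/s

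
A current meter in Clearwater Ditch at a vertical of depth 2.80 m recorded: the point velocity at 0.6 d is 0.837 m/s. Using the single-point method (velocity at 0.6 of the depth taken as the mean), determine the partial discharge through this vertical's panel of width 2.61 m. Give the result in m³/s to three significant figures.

v̄ = v₀.₆ = 0.837 m/s
q = v̄ × d × w = 0.8370 × 2.80 × 2.61 = 6.117 m³/s

6.12 m³/s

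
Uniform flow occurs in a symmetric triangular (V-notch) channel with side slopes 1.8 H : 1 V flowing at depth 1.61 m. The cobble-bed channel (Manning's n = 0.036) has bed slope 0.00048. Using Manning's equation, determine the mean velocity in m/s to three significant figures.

0.481 m/s

A = z·y² = 1.8×1.61² = 4.666 m²
P = 2y√(1+z²) = 2×1.61×√(1+1.8²) = 6.630 m
R = A/P = 4.666/6.630 = 0.7037 m
Q = (1/n)·A·R^(2/3)·S^(1/2) = (1/0.036) × 4.666 × 0.7037^(2/3) × 0.00048^(1/2) = 2.246 m³/s
V = Q/A = 2.246/4.666 = 0.4815 m/s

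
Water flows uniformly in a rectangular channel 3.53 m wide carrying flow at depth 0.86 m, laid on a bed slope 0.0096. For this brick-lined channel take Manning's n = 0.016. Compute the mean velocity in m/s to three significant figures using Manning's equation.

A = b·y = 3.53 × 0.86 = 3.036 m²
P = b + 2y = 3.53 + 2×0.86 = 5.250 m
R = A/P = 3.036/5.250 = 0.5782 m
Q = (1/n)·A·R^(2/3)·S^(1/2) = (1/0.016) × 3.036 × 0.5782^(2/3) × 0.0096^(1/2) = 12.90 m³/s
V = Q/A = 12.90/3.036 = 4.250 m/s

4.25 m/s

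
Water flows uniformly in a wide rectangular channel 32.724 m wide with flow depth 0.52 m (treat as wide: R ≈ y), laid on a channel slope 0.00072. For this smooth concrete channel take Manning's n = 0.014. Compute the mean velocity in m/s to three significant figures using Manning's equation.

A = b·y = 32.724 × 0.52 = 17.02 m²
Wide channel: R ≈ y = 0.52 m
Q = (1/n)·A·R^(2/3)·S^(1/2) = (1/0.014) × 17.02 × 0.5200^(2/3) × 0.00072^(1/2) = 21.09 m³/s
V = Q/A = 21.09/17.02 = 1.239 m/s

1.24 m/s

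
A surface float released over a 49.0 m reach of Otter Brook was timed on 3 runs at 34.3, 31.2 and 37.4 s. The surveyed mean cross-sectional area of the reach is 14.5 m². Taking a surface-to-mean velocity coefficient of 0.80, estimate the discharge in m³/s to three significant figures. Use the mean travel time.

16.6 m³/s

t̄ = (34.3 + 31.2 + 37.4) / 3 = 34.3 s
v_surface = L / t̄ = 49.0 / 34.3 = 1.429 m/s
v_mean = 0.80 × 1.429 = 1.143 m/s
Q = A × v_mean = 14.5 × 1.143 = 16.57 m³/s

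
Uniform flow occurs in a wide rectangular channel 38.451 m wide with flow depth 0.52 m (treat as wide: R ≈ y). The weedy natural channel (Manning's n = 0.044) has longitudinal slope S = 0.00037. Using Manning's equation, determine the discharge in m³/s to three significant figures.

A = b·y = 38.451 × 0.52 = 19.99 m²
Wide channel: R ≈ y = 0.52 m
Q = (1/n)·A·R^(2/3)·S^(1/2) = (1/0.044) × 19.99 × 0.5200^(2/3) × 0.00037^(1/2) = 5.652 m³/s

5.65 m³/s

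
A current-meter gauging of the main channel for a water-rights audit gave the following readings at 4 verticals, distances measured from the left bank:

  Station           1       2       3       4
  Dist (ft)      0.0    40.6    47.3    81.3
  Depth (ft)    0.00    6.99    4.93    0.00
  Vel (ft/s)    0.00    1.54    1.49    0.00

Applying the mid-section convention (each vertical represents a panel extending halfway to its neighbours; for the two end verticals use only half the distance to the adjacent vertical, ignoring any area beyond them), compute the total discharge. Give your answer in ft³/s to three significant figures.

w_2 = (47.3 − 0.0)/2 = 23.65 ft; q_2 = 1.54 × 6.99 × 23.65 = 254.6 ft³/s
w_3 = (81.3 − 40.6)/2 = 20.35 ft; q_3 = 1.49 × 4.93 × 20.35 = 149.5 ft³/s
Stations 1, 4 contribute zero (depth or velocity is 0).
Q = Σ qᵢ = 404.1 ft³/s

404 ft³/s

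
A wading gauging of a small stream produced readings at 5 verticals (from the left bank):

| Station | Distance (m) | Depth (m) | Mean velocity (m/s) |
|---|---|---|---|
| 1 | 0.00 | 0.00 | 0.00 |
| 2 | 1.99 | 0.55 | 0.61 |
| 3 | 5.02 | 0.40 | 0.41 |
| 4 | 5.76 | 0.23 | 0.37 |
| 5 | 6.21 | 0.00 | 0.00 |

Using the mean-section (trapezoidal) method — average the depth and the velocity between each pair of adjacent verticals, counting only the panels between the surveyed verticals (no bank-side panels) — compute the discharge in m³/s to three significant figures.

Panel 1-2: Δb = 1.99 m, d̄ = (0.00+0.55)/2 = 0.275, v̄ = (0.00+0.61)/2 = 0.305 → q = 1.99×0.275×0.305 = 0.1669 m³/s
Panel 2-3: Δb = 3.03 m, d̄ = (0.55+0.40)/2 = 0.475, v̄ = (0.61+0.41)/2 = 0.51 → q = 3.03×0.475×0.51 = 0.7340 m³/s
Panel 3-4: Δb = 0.74 m, d̄ = (0.40+0.23)/2 = 0.315, v̄ = (0.41+0.37)/2 = 0.39 → q = 0.74×0.315×0.39 = 0.09091 m³/s
Panel 4-5: Δb = 0.45 m, d̄ = (0.23+0.00)/2 = 0.115, v̄ = (0.37+0.00)/2 = 0.185 → q = 0.45×0.115×0.185 = 0.009574 m³/s
Q = Σ q = 1.001 m³/s

1.00 m³/s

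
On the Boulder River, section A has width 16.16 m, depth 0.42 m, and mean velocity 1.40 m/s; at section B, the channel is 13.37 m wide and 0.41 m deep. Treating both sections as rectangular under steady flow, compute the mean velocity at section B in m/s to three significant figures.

Q = A₁V₁ = (16.16×0.42) × 1.40 = 9.502 m³/s
A₂ = 13.37 × 0.41 = 5.482 m²
V₂ = Q/A₂ = 9.502/5.482 = 1.733 m/s

1.73 m/s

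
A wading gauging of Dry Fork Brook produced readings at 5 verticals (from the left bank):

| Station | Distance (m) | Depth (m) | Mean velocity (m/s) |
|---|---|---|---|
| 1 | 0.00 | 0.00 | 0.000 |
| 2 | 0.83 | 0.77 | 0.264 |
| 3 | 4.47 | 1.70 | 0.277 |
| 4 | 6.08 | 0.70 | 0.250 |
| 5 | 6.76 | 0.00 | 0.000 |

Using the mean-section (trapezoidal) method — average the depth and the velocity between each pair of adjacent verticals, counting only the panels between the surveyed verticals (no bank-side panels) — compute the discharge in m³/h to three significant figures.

Panel 1-2: Δb = 0.83 m, d̄ = (0.00+0.77)/2 = 0.385, v̄ = (0.000+0.264)/2 = 0.132 → q = 0.83×0.385×0.132 = 0.04218 m³/s
Panel 2-3: Δb = 3.64 m, d̄ = (0.77+1.70)/2 = 1.235, v̄ = (0.264+0.277)/2 = 0.2705 → q = 3.64×1.235×0.2705 = 1.216 m³/s
Panel 3-4: Δb = 1.61 m, d̄ = (1.70+0.70)/2 = 1.2, v̄ = (0.277+0.250)/2 = 0.2635 → q = 1.61×1.2×0.2635 = 0.5091 m³/s
Panel 4-5: Δb = 0.68 m, d̄ = (0.70+0.00)/2 = 0.35, v̄ = (0.250+0.000)/2 = 0.125 → q = 0.68×0.35×0.125 = 0.02975 m³/s
Q = Σ q = 1.797 m³/s
= 1.797 × 3600 = 6469 m³/h

6470 m³/h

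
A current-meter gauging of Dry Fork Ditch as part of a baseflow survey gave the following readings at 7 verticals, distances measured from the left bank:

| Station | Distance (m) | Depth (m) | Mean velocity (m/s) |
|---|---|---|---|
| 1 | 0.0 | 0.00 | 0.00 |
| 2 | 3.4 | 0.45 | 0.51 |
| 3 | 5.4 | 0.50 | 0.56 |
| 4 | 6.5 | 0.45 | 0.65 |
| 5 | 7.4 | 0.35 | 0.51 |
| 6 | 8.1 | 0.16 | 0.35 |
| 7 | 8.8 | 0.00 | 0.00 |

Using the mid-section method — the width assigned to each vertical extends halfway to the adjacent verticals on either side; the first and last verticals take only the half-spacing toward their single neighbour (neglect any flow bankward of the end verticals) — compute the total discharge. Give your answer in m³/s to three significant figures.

w_2 = (5.4 − 0.0)/2 = 2.7 m; q_2 = 0.51 × 0.45 × 2.7 = 0.6197 m³/s
w_3 = (6.5 − 3.4)/2 = 1.55 m; q_3 = 0.56 × 0.50 × 1.55 = 0.4340 m³/s
w_4 = (7.4 − 5.4)/2 = 1 m; q_4 = 0.65 × 0.45 × 1 = 0.2925 m³/s
w_5 = (8.1 − 6.5)/2 = 0.8 m; q_5 = 0.51 × 0.35 × 0.8 = 0.1428 m³/s
w_6 = (8.8 − 7.4)/2 = 0.7 m; q_6 = 0.35 × 0.16 × 0.7 = 0.03920 m³/s
Stations 1, 7 contribute zero (depth or velocity is 0).
Q = Σ qᵢ = 1.528 m³/s

1.53 m³/s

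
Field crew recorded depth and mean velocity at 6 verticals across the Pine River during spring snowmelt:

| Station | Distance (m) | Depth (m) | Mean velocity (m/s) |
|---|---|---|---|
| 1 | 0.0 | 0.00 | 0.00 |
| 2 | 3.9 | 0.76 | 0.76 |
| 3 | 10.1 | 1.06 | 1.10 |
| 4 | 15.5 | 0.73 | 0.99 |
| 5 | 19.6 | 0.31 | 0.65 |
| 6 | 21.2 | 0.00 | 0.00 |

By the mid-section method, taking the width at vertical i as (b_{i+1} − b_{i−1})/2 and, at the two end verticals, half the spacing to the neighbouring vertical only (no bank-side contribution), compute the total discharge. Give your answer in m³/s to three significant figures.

w_2 = (10.1 − 0.0)/2 = 5.05 m; q_2 = 0.76 × 0.76 × 5.05 = 2.917 m³/s
w_3 = (15.5 − 3.9)/2 = 5.8 m; q_3 = 1.10 × 1.06 × 5.8 = 6.763 m³/s
w_4 = (19.6 − 10.1)/2 = 4.75 m; q_4 = 0.99 × 0.73 × 4.75 = 3.433 m³/s
w_5 = (21.2 − 15.5)/2 = 2.85 m; q_5 = 0.65 × 0.31 × 2.85 = 0.5743 m³/s
Stations 1, 6 contribute zero (depth or velocity is 0).
Q = Σ qᵢ = 13.69 m³/s

13.7 m³/s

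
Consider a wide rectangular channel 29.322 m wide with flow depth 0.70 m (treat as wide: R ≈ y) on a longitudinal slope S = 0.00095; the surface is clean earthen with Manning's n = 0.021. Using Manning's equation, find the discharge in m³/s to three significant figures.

A = b·y = 29.322 × 0.70 = 20.53 m²
Wide channel: R ≈ y = 0.70 m
Q = (1/n)·A·R^(2/3)·S^(1/2) = (1/0.021) × 20.53 × 0.7000^(2/3) × 0.00095^(1/2) = 23.75 m³/s

23.8 m³/s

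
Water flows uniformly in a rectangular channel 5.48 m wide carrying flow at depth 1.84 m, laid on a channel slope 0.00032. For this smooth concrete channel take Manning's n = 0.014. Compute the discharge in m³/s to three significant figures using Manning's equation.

A = b·y = 5.48 × 1.84 = 10.08 m²
P = b + 2y = 5.48 + 2×1.84 = 9.160 m
R = A/P = 10.08/9.160 = 1.101 m
Q = (1/n)·A·R^(2/3)·S^(1/2) = (1/0.014) × 10.08 × 1.101^(2/3) × 0.00032^(1/2) = 13.74 m³/s

13.7 m³/s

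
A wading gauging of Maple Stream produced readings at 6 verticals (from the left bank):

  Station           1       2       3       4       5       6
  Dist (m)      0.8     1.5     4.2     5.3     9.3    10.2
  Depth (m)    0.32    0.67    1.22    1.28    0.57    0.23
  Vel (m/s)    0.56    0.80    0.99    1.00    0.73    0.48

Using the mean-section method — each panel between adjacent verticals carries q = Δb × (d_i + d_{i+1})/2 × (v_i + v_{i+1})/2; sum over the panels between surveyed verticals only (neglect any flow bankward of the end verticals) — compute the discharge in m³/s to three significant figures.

7.31 m³/s

Panel 1-2: Δb = 0.7 m, d̄ = (0.32+0.67)/2 = 0.495, v̄ = (0.56+0.80)/2 = 0.68 → q = 0.7×0.495×0.68 = 0.2356 m³/s
Panel 2-3: Δb = 2.7 m, d̄ = (0.67+1.22)/2 = 0.945, v̄ = (0.80+0.99)/2 = 0.895 → q = 2.7×0.945×0.895 = 2.284 m³/s
Panel 3-4: Δb = 1.1 m, d̄ = (1.22+1.28)/2 = 1.25, v̄ = (0.99+1.00)/2 = 0.995 → q = 1.1×1.25×0.995 = 1.368 m³/s
Panel 4-5: Δb = 4 m, d̄ = (1.28+0.57)/2 = 0.925, v̄ = (1.00+0.73)/2 = 0.865 → q = 4×0.925×0.865 = 3.201 m³/s
Panel 5-6: Δb = 0.9 m, d̄ = (0.57+0.23)/2 = 0.4, v̄ = (0.73+0.48)/2 = 0.605 → q = 0.9×0.4×0.605 = 0.2178 m³/s
Q = Σ q = 7.306 m³/s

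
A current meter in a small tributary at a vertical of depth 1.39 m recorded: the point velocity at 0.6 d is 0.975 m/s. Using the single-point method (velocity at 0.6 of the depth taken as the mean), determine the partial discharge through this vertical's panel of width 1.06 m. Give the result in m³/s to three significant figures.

1.44 m³/s

v̄ = v₀.₆ = 0.975 m/s
q = v̄ × d × w = 0.9750 × 1.39 × 1.06 = 1.437 m³/s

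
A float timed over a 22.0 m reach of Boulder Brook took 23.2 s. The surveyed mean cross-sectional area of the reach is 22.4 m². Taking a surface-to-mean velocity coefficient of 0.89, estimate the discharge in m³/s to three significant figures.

18.9 m³/s

v_surface = L / t̄ = 22.0 / 23.2 = 0.9483 m/s
v_mean = 0.89 × 0.9483 = 0.8440 m/s
Q = A × v_mean = 22.4 × 0.8440 = 18.90 m³/s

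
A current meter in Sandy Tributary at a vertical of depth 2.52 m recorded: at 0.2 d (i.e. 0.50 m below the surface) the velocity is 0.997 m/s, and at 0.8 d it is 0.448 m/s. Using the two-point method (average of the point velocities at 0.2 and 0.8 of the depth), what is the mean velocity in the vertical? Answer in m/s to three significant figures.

0.723 m/s

v̄ = (0.997 + 0.448) / 2 = 0.7225 m/s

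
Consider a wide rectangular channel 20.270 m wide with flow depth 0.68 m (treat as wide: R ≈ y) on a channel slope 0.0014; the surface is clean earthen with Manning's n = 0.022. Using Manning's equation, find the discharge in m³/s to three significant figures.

18.1 m³/s

A = b·y = 20.270 × 0.68 = 13.78 m²
Wide channel: R ≈ y = 0.68 m
Q = (1/n)·A·R^(2/3)·S^(1/2) = (1/0.022) × 13.78 × 0.6800^(2/3) × 0.0014^(1/2) = 18.13 m³/s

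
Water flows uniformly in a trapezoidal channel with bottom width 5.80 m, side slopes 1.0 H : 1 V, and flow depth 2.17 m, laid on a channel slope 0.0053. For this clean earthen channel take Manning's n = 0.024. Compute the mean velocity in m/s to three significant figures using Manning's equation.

A = (b + z·y)·y = (5.80 + 1.0×2.17)×2.17 = 17.29 m²
P = b + 2y√(1+z²) = 5.80 + 2×2.17×√(1+1.0²) = 11.94 m
R = A/P = 17.29/11.94 = 1.449 m
Q = (1/n)·A·R^(2/3)·S^(1/2) = (1/0.024) × 17.29 × 1.449^(2/3) × 0.0053^(1/2) = 67.17 m³/s
V = Q/A = 67.17/17.29 = 3.884 m/s

3.88 m/s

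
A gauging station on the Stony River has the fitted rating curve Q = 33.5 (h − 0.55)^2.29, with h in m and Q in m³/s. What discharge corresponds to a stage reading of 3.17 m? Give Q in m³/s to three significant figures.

304 m³/s

Q = 33.5 × (3.17 − 0.55)^2.29 = 33.5 × 2.62^2.29 = 304.1 m³/s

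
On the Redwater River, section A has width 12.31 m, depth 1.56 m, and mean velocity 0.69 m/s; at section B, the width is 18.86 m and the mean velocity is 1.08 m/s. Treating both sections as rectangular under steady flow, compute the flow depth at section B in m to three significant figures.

0.651 m

Q = A₁V₁ = (12.31×1.56) × 0.69 = 13.25 m³/s
d₂ = Q/(b₂ V₂) = 13.25/(18.86×1.08) = 0.6505 m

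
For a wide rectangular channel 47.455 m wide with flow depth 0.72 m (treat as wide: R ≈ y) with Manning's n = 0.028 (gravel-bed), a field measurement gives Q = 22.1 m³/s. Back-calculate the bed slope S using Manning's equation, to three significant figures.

A = b·y = 47.455 × 0.72 = 34.17 m²
Wide channel: R ≈ y = 0.72 m
S = (Q·n / (1·A·R^(2/3)))² = (22.1×0.028 / (1×34.17×0.8033))² = 0.0005083

0.000508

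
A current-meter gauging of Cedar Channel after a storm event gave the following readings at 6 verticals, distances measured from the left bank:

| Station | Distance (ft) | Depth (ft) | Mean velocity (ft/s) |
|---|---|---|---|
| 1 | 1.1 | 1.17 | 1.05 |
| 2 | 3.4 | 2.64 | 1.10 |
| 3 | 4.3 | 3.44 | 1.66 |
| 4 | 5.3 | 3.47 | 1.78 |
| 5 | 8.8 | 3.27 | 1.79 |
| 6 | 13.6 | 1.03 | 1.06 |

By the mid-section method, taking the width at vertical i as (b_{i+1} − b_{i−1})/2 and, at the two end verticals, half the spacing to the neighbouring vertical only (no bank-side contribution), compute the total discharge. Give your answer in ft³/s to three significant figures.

w_1 = (3.4 − 1.1)/2 = 1.15 ft; q_1 = 1.05 × 1.17 × 1.15 = 1.413 ft³/s
w_2 = (4.3 − 1.1)/2 = 1.6 ft; q_2 = 1.10 × 2.64 × 1.6 = 4.646 ft³/s
w_3 = (5.3 − 3.4)/2 = 0.95 ft; q_3 = 1.66 × 3.44 × 0.95 = 5.425 ft³/s
w_4 = (8.8 − 4.3)/2 = 2.25 ft; q_4 = 1.78 × 3.47 × 2.25 = 13.90 ft³/s
w_5 = (13.6 − 5.3)/2 = 4.15 ft; q_5 = 1.79 × 3.27 × 4.15 = 24.29 ft³/s
w_6 = (13.6 − 8.8)/2 = 2.4 ft; q_6 = 1.06 × 1.03 × 2.4 = 2.620 ft³/s
Q = Σ qᵢ = 52.29 ft³/s

52.3 ft³/s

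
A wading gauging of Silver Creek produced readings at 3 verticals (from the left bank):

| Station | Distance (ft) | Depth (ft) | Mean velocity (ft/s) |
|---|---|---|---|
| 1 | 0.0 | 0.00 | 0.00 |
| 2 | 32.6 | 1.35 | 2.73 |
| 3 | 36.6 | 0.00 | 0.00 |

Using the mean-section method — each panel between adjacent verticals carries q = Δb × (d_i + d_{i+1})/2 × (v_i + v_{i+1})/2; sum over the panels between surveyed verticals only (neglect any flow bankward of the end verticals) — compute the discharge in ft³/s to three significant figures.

33.7 ft³/s

Panel 1-2: Δb = 32.6 ft, d̄ = (0.00+1.35)/2 = 0.675, v̄ = (0.00+2.73)/2 = 1.365 → q = 32.6×0.675×1.365 = 30.04 ft³/s
Panel 2-3: Δb = 4 ft, d̄ = (1.35+0.00)/2 = 0.675, v̄ = (2.73+0.00)/2 = 1.365 → q = 4×0.675×1.365 = 3.686 ft³/s
Q = Σ q = 33.72 ft³/s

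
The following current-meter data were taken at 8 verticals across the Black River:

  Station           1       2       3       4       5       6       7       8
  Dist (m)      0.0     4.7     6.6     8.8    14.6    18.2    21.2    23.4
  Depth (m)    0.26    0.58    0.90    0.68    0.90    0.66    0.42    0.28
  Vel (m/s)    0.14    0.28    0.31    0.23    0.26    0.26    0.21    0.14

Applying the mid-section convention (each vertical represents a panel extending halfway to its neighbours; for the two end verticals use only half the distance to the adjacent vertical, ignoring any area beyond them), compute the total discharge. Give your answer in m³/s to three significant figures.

w_1 = (4.7 − 0.0)/2 = 2.35 m; q_1 = 0.14 × 0.26 × 2.35 = 0.08554 m³/s
w_2 = (6.6 − 0.0)/2 = 3.3 m; q_2 = 0.28 × 0.58 × 3.3 = 0.5359 m³/s
w_3 = (8.8 − 4.7)/2 = 2.05 m; q_3 = 0.31 × 0.90 × 2.05 = 0.5720 m³/s
w_4 = (14.6 − 6.6)/2 = 4 m; q_4 = 0.23 × 0.68 × 4 = 0.6256 m³/s
w_5 = (18.2 − 8.8)/2 = 4.7 m; q_5 = 0.26 × 0.90 × 4.7 = 1.100 m³/s
w_6 = (21.2 − 14.6)/2 = 3.3 m; q_6 = 0.26 × 0.66 × 3.3 = 0.5663 m³/s
w_7 = (23.4 − 18.2)/2 = 2.6 m; q_7 = 0.21 × 0.42 × 2.6 = 0.2293 m³/s
w_8 = (23.4 − 21.2)/2 = 1.1 m; q_8 = 0.14 × 0.28 × 1.1 = 0.04312 m³/s
Q = Σ qᵢ = 3.758 m³/s

3.76 m³/s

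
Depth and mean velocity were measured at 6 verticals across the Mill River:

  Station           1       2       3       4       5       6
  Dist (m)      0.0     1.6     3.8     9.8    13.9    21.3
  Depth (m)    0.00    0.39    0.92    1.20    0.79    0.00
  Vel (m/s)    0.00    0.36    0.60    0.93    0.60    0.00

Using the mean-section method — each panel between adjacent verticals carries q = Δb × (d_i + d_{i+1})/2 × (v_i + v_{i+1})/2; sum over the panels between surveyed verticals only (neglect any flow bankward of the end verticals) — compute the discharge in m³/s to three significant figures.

Panel 1-2: Δb = 1.6 m, d̄ = (0.00+0.39)/2 = 0.195, v̄ = (0.00+0.36)/2 = 0.18 → q = 1.6×0.195×0.18 = 0.05616 m³/s
Panel 2-3: Δb = 2.2 m, d̄ = (0.39+0.92)/2 = 0.655, v̄ = (0.36+0.60)/2 = 0.48 → q = 2.2×0.655×0.48 = 0.6917 m³/s
Panel 3-4: Δb = 6 m, d̄ = (0.92+1.20)/2 = 1.06, v̄ = (0.60+0.93)/2 = 0.765 → q = 6×1.06×0.765 = 4.865 m³/s
Panel 4-5: Δb = 4.1 m, d̄ = (1.20+0.79)/2 = 0.995, v̄ = (0.93+0.60)/2 = 0.765 → q = 4.1×0.995×0.765 = 3.121 m³/s
Panel 5-6: Δb = 7.4 m, d̄ = (0.79+0.00)/2 = 0.395, v̄ = (0.60+0.00)/2 = 0.3 → q = 7.4×0.395×0.3 = 0.8769 m³/s
Q = Σ q = 9.611 m³/s

9.61 m³/s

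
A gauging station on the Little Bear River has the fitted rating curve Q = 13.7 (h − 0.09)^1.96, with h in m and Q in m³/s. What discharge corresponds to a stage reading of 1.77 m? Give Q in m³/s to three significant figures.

37.9 m³/s

Q = 13.7 × (1.77 − 0.09)^1.96 = 13.7 × 1.68^1.96 = 37.87 m³/s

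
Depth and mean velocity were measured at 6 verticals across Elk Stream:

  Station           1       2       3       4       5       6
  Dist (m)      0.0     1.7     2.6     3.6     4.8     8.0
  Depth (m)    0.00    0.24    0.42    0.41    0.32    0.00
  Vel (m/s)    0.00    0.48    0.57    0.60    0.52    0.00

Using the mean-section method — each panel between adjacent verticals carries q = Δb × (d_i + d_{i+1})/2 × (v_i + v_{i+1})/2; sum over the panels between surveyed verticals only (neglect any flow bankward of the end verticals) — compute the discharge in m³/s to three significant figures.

0.826 m³/s

Panel 1-2: Δb = 1.7 m, d̄ = (0.00+0.24)/2 = 0.12, v̄ = (0.00+0.48)/2 = 0.24 → q = 1.7×0.12×0.24 = 0.04896 m³/s
Panel 2-3: Δb = 0.9 m, d̄ = (0.24+0.42)/2 = 0.33, v̄ = (0.48+0.57)/2 = 0.525 → q = 0.9×0.33×0.525 = 0.1559 m³/s
Panel 3-4: Δb = 1 m, d̄ = (0.42+0.41)/2 = 0.415, v̄ = (0.57+0.60)/2 = 0.585 → q = 1×0.415×0.585 = 0.2428 m³/s
Panel 4-5: Δb = 1.2 m, d̄ = (0.41+0.32)/2 = 0.365, v̄ = (0.60+0.52)/2 = 0.56 → q = 1.2×0.365×0.56 = 0.2453 m³/s
Panel 5-6: Δb = 3.2 m, d̄ = (0.32+0.00)/2 = 0.16, v̄ = (0.52+0.00)/2 = 0.26 → q = 3.2×0.16×0.26 = 0.1331 m³/s
Q = Σ q = 0.8261 m³/s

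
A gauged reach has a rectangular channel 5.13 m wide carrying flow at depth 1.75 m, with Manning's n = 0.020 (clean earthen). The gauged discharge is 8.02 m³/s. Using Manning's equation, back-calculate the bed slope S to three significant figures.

0.000303

A = b·y = 5.13 × 1.75 = 8.978 m²
P = b + 2y = 5.13 + 2×1.75 = 8.630 m
R = A/P = 8.978/8.630 = 1.040 m
S = (Q·n / (1·A·R^(2/3)))² = (8.02×0.020 / (1×8.978×1.027))² = 0.0003029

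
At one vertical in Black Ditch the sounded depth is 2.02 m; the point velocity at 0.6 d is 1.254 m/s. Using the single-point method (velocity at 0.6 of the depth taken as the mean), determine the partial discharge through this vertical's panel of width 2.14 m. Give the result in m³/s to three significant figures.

5.42 m³/s

v̄ = v₀.₆ = 1.254 m/s
q = v̄ × d × w = 1.254 × 2.02 × 2.14 = 5.421 m³/s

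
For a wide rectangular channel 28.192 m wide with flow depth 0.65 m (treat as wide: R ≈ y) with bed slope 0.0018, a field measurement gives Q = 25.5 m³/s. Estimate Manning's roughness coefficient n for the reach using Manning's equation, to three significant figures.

0.0229

A = b·y = 28.192 × 0.65 = 18.32 m²
Wide channel: R ≈ y = 0.65 m
n = (1/Q)·A·R^(2/3)·S^(1/2) = (1/25.5) × 18.32 × 0.7504 × 0.04243 = 0.02288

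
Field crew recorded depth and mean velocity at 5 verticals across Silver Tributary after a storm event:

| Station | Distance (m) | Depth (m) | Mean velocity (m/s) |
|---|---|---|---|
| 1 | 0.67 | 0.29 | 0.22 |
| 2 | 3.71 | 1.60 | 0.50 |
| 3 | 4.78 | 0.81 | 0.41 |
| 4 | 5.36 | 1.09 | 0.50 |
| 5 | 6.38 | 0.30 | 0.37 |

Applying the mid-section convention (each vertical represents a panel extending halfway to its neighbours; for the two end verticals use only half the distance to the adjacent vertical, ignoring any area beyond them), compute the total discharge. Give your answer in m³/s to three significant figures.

2.51 m³/s

w_1 = (3.71 − 0.67)/2 = 1.52 m; q_1 = 0.22 × 0.29 × 1.52 = 0.09698 m³/s
w_2 = (4.78 − 0.67)/2 = 2.055 m; q_2 = 0.50 × 1.60 × 2.055 = 1.644 m³/s
w_3 = (5.36 − 3.71)/2 = 0.825 m; q_3 = 0.41 × 0.81 × 0.825 = 0.2740 m³/s
w_4 = (6.38 − 4.78)/2 = 0.8 m; q_4 = 0.50 × 1.09 × 0.8 = 0.4360 m³/s
w_5 = (6.38 − 5.36)/2 = 0.51 m; q_5 = 0.37 × 0.30 × 0.51 = 0.05661 m³/s
Q = Σ qᵢ = 2.508 m³/s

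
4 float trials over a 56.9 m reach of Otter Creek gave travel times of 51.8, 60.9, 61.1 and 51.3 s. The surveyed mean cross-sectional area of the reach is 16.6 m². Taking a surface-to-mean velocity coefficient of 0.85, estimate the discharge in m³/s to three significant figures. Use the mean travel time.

14.3 m³/s

t̄ = (51.8 + 60.9 + 61.1 + 51.3) / 4 = 56.275 s
v_surface = L / t̄ = 56.9 / 56.275 = 1.011 m/s
v_mean = 0.85 × 1.011 = 0.8594 m/s
Q = A × v_mean = 16.6 × 0.8594 = 14.27 m³/s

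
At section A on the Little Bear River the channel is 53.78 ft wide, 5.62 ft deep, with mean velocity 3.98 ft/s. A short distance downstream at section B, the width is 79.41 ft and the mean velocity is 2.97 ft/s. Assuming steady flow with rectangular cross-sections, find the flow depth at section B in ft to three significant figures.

Q = A₁V₁ = (53.78×5.62) × 3.98 = 1203 ft³/s
d₂ = Q/(b₂ V₂) = 1203/(79.41×2.97) = 5.100 ft

5.10 ft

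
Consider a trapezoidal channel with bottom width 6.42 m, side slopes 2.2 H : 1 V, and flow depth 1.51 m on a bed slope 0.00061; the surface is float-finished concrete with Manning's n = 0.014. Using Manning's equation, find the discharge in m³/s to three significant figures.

27.2 m³/s

A = (b + z·y)·y = (6.42 + 2.2×1.51)×1.51 = 14.71 m²
P = b + 2y√(1+z²) = 6.42 + 2×1.51×√(1+2.2²) = 13.72 m
R = A/P = 14.71/13.72 = 1.072 m
Q = (1/n)·A·R^(2/3)·S^(1/2) = (1/0.014) × 14.71 × 1.072^(2/3) × 0.00061^(1/2) = 27.19 m³/s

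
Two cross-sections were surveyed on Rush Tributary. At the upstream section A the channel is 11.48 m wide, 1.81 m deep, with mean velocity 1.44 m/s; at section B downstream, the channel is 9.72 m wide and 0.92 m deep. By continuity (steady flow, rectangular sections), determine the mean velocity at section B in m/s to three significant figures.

Q = A₁V₁ = (11.48×1.81) × 1.44 = 29.92 m³/s
A₂ = 9.72 × 0.92 = 8.942 m²
V₂ = Q/A₂ = 29.92/8.942 = 3.346 m/s

3.35 m/s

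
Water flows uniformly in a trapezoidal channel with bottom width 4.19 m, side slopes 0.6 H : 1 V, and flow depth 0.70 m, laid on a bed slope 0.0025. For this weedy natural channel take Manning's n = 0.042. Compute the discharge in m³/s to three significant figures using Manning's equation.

A = (b + z·y)·y = (4.19 + 0.6×0.70)×0.70 = 3.227 m²
P = b + 2y√(1+z²) = 4.19 + 2×0.70×√(1+0.6²) = 5.823 m
R = A/P = 3.227/5.823 = 0.5542 m
Q = (1/n)·A·R^(2/3)·S^(1/2) = (1/0.042) × 3.227 × 0.5542^(2/3) × 0.0025^(1/2) = 2.592 m³/s

2.59 m³/s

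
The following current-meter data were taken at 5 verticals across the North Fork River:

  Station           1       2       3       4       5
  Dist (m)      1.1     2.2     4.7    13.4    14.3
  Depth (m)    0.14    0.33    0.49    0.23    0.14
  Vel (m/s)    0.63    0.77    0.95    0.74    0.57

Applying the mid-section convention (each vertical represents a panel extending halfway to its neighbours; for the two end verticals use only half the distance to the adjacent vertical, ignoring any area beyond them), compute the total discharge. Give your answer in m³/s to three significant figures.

3.97 m³/s

w_1 = (2.2 − 1.1)/2 = 0.55 m; q_1 = 0.63 × 0.14 × 0.55 = 0.04851 m³/s
w_2 = (4.7 − 1.1)/2 = 1.8 m; q_2 = 0.77 × 0.33 × 1.8 = 0.4574 m³/s
w_3 = (13.4 − 2.2)/2 = 5.6 m; q_3 = 0.95 × 0.49 × 5.6 = 2.607 m³/s
w_4 = (14.3 − 4.7)/2 = 4.8 m; q_4 = 0.74 × 0.23 × 4.8 = 0.8170 m³/s
w_5 = (14.3 − 13.4)/2 = 0.45 m; q_5 = 0.57 × 0.14 × 0.45 = 0.03591 m³/s
Q = Σ qᵢ = 3.966 m³/s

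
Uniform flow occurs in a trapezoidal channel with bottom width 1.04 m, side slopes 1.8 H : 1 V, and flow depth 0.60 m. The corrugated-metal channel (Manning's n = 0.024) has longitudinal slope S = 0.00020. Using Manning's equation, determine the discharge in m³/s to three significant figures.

A = (b + z·y)·y = (1.04 + 1.8×0.60)×0.60 = 1.272 m²
P = b + 2y√(1+z²) = 1.04 + 2×0.60×√(1+1.8²) = 3.511 m
R = A/P = 1.272/3.511 = 0.3623 m
Q = (1/n)·A·R^(2/3)·S^(1/2) = (1/0.024) × 1.272 × 0.3623^(2/3) × 0.00020^(1/2) = 0.3809 m³/s

0.381 m³/s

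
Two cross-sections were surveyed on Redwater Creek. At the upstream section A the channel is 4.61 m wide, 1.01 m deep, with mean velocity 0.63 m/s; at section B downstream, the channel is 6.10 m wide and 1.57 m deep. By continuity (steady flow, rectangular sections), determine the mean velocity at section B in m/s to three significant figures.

Q = A₁V₁ = (4.61×1.01) × 0.63 = 2.933 m³/s
A₂ = 6.10 × 1.57 = 9.577 m²
V₂ = Q/A₂ = 2.933/9.577 = 0.3063 m/s

0.306 m/s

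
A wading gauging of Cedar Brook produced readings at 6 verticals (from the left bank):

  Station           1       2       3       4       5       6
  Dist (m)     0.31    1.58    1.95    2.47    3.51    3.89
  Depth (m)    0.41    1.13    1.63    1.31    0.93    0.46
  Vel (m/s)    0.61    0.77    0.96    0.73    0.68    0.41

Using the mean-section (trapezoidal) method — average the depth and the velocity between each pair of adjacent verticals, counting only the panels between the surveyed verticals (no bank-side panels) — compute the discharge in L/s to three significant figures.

Panel 1-2: Δb = 1.27 m, d̄ = (0.41+1.13)/2 = 0.77, v̄ = (0.61+0.77)/2 = 0.69 → q = 1.27×0.77×0.69 = 0.6748 m³/s
Panel 2-3: Δb = 0.37 m, d̄ = (1.13+1.63)/2 = 1.38, v̄ = (0.77+0.96)/2 = 0.865 → q = 0.37×1.38×0.865 = 0.4417 m³/s
Panel 3-4: Δb = 0.52 m, d̄ = (1.63+1.31)/2 = 1.47, v̄ = (0.96+0.73)/2 = 0.845 → q = 0.52×1.47×0.845 = 0.6459 m³/s
Panel 4-5: Δb = 1.04 m, d̄ = (1.31+0.93)/2 = 1.12, v̄ = (0.73+0.68)/2 = 0.705 → q = 1.04×1.12×0.705 = 0.8212 m³/s
Panel 5-6: Δb = 0.38 m, d̄ = (0.93+0.46)/2 = 0.695, v̄ = (0.68+0.41)/2 = 0.545 → q = 0.38×0.695×0.545 = 0.1439 m³/s
Q = Σ q = 2.727 m³/s
= 2.727 × 1000 = 2727 L/s

2730 L/s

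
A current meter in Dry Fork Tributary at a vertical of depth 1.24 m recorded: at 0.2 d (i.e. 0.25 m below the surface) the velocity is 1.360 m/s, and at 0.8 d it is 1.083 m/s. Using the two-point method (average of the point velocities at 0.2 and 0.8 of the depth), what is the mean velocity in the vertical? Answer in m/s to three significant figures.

v̄ = (1.360 + 1.083) / 2 = 1.222 m/s

1.22 m/s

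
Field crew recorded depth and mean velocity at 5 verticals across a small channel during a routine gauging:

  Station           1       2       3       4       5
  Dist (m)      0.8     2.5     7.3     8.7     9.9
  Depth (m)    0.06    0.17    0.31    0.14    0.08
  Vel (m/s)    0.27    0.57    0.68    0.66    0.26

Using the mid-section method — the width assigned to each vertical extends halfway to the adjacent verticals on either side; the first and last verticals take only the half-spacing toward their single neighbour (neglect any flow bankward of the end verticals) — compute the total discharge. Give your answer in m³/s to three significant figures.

w_1 = (2.5 − 0.8)/2 = 0.85 m; q_1 = 0.27 × 0.06 × 0.85 = 0.01377 m³/s
w_2 = (7.3 − 0.8)/2 = 3.25 m; q_2 = 0.57 × 0.17 × 3.25 = 0.3149 m³/s
w_3 = (8.7 − 2.5)/2 = 3.1 m; q_3 = 0.68 × 0.31 × 3.1 = 0.6535 m³/s
w_4 = (9.9 − 7.3)/2 = 1.3 m; q_4 = 0.66 × 0.14 × 1.3 = 0.1201 m³/s
w_5 = (9.9 − 8.7)/2 = 0.6 m; q_5 = 0.26 × 0.08 × 0.6 = 0.01248 m³/s
Q = Σ qᵢ = 1.115 m³/s

1.11 m³/s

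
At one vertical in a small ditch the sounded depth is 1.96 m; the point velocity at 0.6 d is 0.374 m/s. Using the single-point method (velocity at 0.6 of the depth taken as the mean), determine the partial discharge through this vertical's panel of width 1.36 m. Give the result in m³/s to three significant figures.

v̄ = v₀.₆ = 0.374 m/s
q = v̄ × d × w = 0.3740 × 1.96 × 1.36 = 0.9969 m³/s

0.997 m³/s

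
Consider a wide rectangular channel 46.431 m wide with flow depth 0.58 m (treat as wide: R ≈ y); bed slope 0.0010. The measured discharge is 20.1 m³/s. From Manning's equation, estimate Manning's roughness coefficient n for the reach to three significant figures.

A = b·y = 46.431 × 0.58 = 26.93 m²
Wide channel: R ≈ y = 0.58 m
n = (1/Q)·A·R^(2/3)·S^(1/2) = (1/20.1) × 26.93 × 0.6955 × 0.03162 = 0.02947

0.0295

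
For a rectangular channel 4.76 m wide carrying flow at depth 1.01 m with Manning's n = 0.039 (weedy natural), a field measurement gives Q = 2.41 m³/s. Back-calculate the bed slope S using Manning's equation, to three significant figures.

0.000604

A = b·y = 4.76 × 1.01 = 4.808 m²
P = b + 2y = 4.76 + 2×1.01 = 6.780 m
R = A/P = 4.808/6.780 = 0.7091 m
S = (Q·n / (1·A·R^(2/3)))² = (2.41×0.039 / (1×4.808×0.7952))² = 0.0006045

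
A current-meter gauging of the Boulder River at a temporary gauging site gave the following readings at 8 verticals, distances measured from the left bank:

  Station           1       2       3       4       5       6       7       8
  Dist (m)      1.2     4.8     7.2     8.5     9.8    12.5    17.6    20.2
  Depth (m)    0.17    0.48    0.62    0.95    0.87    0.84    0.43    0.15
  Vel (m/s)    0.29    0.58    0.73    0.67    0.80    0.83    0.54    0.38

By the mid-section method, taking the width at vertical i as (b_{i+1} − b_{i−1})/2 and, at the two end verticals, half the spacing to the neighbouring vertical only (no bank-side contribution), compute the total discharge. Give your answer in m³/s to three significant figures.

w_1 = (4.8 − 1.2)/2 = 1.8 m; q_1 = 0.29 × 0.17 × 1.8 = 0.08874 m³/s
w_2 = (7.2 − 1.2)/2 = 3 m; q_2 = 0.58 × 0.48 × 3 = 0.8352 m³/s
w_3 = (8.5 − 4.8)/2 = 1.85 m; q_3 = 0.73 × 0.62 × 1.85 = 0.8373 m³/s
w_4 = (9.8 − 7.2)/2 = 1.3 m; q_4 = 0.67 × 0.95 × 1.3 = 0.8275 m³/s
w_5 = (12.5 − 8.5)/2 = 2 m; q_5 = 0.80 × 0.87 × 2 = 1.392 m³/s
w_6 = (17.6 − 9.8)/2 = 3.9 m; q_6 = 0.83 × 0.84 × 3.9 = 2.719 m³/s
w_7 = (20.2 − 12.5)/2 = 3.85 m; q_7 = 0.54 × 0.43 × 3.85 = 0.8940 m³/s
w_8 = (20.2 − 17.6)/2 = 1.3 m; q_8 = 0.38 × 0.15 × 1.3 = 0.07410 m³/s
Q = Σ qᵢ = 7.668 m³/s

7.67 m³/s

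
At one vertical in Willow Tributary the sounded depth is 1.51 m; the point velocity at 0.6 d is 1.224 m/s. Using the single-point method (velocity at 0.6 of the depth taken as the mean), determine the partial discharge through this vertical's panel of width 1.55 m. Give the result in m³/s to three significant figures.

2.86 m³/s

v̄ = v₀.₆ = 1.224 m/s
q = v̄ × d × w = 1.224 × 1.51 × 1.55 = 2.865 m³/s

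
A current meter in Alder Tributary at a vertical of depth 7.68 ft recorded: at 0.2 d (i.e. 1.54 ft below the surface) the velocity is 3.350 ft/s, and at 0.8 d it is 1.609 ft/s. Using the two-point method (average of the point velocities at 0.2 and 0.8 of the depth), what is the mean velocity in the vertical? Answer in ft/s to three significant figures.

2.48 ft/s

v̄ = (3.350 + 1.609) / 2 = 2.480 ft/s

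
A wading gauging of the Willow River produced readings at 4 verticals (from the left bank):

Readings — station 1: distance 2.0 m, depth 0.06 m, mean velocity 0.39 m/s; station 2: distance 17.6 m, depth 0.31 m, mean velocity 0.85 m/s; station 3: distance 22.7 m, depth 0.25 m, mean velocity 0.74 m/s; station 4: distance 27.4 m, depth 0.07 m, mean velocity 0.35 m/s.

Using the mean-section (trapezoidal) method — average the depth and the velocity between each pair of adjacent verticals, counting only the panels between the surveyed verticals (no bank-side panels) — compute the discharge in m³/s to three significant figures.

Panel 1-2: Δb = 15.6 m, d̄ = (0.06+0.31)/2 = 0.185, v̄ = (0.39+0.85)/2 = 0.62 → q = 15.6×0.185×0.62 = 1.789 m³/s
Panel 2-3: Δb = 5.1 m, d̄ = (0.31+0.25)/2 = 0.28, v̄ = (0.85+0.74)/2 = 0.795 → q = 5.1×0.28×0.795 = 1.135 m³/s
Panel 3-4: Δb = 4.7 m, d̄ = (0.25+0.07)/2 = 0.16, v̄ = (0.74+0.35)/2 = 0.545 → q = 4.7×0.16×0.545 = 0.4098 m³/s
Q = Σ q = 3.334 m³/s

3.33 m³/s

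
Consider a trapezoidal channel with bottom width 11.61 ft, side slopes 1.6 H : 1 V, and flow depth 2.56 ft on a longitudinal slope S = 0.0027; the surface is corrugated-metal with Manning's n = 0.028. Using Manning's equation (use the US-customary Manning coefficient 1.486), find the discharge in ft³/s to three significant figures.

A = (b + z·y)·y = (11.61 + 1.6×2.56)×2.56 = 40.21 ft²
P = b + 2y√(1+z²) = 11.61 + 2×2.56×√(1+1.6²) = 21.27 ft
R = A/P = 40.21/21.27 = 1.890 ft
Q = (1.486/n)·A·R^(2/3)·S^(1/2) = (1.486/0.028) × 40.21 × 1.890^(2/3) × 0.0027^(1/2) = 169.5 ft³/s

170 ft³/s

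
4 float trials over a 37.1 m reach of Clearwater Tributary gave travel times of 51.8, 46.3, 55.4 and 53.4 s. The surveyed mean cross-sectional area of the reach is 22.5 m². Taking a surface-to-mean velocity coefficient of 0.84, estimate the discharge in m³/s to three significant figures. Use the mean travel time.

t̄ = (51.8 + 46.3 + 55.4 + 53.4) / 4 = 51.725 s
v_surface = L / t̄ = 37.1 / 51.725 = 0.7173 m/s
v_mean = 0.84 × 0.7173 = 0.6025 m/s
Q = A × v_mean = 22.5 × 0.6025 = 13.56 m³/s

13.6 m³/s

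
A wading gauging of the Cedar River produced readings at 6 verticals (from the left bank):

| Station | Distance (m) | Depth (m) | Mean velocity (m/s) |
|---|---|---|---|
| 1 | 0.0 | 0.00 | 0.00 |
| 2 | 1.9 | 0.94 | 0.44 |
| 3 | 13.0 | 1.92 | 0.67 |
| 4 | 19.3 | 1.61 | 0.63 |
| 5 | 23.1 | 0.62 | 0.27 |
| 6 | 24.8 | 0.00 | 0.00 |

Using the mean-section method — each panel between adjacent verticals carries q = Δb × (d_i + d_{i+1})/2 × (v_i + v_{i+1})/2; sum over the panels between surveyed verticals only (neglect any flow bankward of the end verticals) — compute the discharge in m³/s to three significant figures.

Panel 1-2: Δb = 1.9 m, d̄ = (0.00+0.94)/2 = 0.47, v̄ = (0.00+0.44)/2 = 0.22 → q = 1.9×0.47×0.22 = 0.1965 m³/s
Panel 2-3: Δb = 11.1 m, d̄ = (0.94+1.92)/2 = 1.43, v̄ = (0.44+0.67)/2 = 0.555 → q = 11.1×1.43×0.555 = 8.810 m³/s
Panel 3-4: Δb = 6.3 m, d̄ = (1.92+1.61)/2 = 1.765, v̄ = (0.67+0.63)/2 = 0.65 → q = 6.3×1.765×0.65 = 7.228 m³/s
Panel 4-5: Δb = 3.8 m, d̄ = (1.61+0.62)/2 = 1.115, v̄ = (0.63+0.27)/2 = 0.45 → q = 3.8×1.115×0.45 = 1.907 m³/s
Panel 5-6: Δb = 1.7 m, d̄ = (0.62+0.00)/2 = 0.31, v̄ = (0.27+0.00)/2 = 0.135 → q = 1.7×0.31×0.135 = 0.07115 m³/s
Q = Σ q = 18.21 m³/s

18.2 m³/s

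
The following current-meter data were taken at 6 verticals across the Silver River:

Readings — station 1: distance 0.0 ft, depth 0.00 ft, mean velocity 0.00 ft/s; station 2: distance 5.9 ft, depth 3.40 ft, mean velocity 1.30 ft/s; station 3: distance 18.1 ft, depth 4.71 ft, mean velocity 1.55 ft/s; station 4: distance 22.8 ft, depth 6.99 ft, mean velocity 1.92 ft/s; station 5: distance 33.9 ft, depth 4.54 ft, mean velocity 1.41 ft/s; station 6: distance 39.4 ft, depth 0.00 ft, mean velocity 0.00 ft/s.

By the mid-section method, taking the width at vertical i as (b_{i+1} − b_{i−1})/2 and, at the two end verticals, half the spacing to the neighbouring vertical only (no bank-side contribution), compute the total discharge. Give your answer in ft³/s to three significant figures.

w_2 = (18.1 − 0.0)/2 = 9.05 ft; q_2 = 1.30 × 3.40 × 9.05 = 40.00 ft³/s
w_3 = (22.8 − 5.9)/2 = 8.45 ft; q_3 = 1.55 × 4.71 × 8.45 = 61.69 ft³/s
w_4 = (33.9 − 18.1)/2 = 7.9 ft; q_4 = 1.92 × 6.99 × 7.9 = 106.0 ft³/s
w_5 = (39.4 − 22.8)/2 = 8.3 ft; q_5 = 1.41 × 4.54 × 8.3 = 53.13 ft³/s
Stations 1, 6 contribute zero (depth or velocity is 0).
Q = Σ qᵢ = 260.8 ft³/s

261 ft³/s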